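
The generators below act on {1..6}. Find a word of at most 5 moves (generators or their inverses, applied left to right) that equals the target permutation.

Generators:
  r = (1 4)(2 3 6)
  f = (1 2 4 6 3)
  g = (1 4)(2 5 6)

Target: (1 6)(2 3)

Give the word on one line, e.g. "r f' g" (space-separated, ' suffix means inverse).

r' f' r f'

  after r': (1 4)(2 6 3)
  after f': (1 2 4 3)
  after r: (1 3 4 6 2)
  after f': (1 6)(2 3)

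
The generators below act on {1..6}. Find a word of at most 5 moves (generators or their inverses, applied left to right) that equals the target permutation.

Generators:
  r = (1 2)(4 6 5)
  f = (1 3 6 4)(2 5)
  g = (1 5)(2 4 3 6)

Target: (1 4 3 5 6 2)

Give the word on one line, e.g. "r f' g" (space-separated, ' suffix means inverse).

f' f' r'

  after f': (1 4 6 3)(2 5)
  after f': (1 6)(3 4)
  after r': (1 4 3 5 6 2)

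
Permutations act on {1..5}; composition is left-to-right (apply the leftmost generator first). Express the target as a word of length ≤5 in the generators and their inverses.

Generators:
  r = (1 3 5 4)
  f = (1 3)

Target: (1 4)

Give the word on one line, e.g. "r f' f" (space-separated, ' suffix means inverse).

f r' f' r' r'

  after f: (1 3)
  after r': (3 4 5)
  after f': (1 3 4 5)
  after r': (3 5 4)
  after r': (1 4)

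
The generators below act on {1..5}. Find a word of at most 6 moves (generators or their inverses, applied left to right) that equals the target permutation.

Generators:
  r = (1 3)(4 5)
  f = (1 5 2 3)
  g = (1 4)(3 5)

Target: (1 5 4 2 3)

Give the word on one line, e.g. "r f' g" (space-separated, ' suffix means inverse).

  after g': (1 4)(3 5)
  after f: (1 4 5)(2 3)
  after f: (1 4 2)
  after r': (1 5 4 2 3)

g' f f r'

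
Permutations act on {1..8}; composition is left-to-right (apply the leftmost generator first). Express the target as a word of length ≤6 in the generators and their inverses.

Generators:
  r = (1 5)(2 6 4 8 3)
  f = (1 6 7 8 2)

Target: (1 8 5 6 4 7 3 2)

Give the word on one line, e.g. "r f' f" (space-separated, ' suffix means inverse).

  after f: (1 6 7 8 2)
  after f: (1 7 2 6 8)
  after r': (1 7 3 8 5)(4 6)
  after f: (1 8 5 6 4 7 3 2)

f f r' f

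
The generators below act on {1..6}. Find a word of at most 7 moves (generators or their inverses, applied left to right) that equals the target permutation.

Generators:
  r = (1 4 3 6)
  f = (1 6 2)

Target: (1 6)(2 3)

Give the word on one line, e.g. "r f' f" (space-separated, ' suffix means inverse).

  after f: (1 6 2)
  after f: (1 2 6)
  after r: (1 2)(3 6 4)
  after f: (2 6 4 3)
  after r': (1 6)(2 3)

f f r f r'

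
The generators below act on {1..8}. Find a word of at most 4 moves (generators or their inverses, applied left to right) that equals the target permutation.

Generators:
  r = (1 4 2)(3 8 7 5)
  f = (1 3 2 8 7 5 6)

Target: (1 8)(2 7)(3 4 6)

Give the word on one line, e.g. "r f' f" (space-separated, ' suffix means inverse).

f r r f'

  after f: (1 3 2 8 7 5 6)
  after r: (1 8 5 6 4 2 7 3)
  after r: (1 7 8 3 4)(2 5 6)
  after f': (1 8)(2 7)(3 4 6)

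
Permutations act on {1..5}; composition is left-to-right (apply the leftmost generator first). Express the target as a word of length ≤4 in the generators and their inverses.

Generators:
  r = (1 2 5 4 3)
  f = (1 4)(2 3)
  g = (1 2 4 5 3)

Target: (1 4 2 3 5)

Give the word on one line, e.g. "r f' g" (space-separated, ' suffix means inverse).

  after r': (1 3 4 5 2)
  after r': (1 4 2 3 5)

r' r'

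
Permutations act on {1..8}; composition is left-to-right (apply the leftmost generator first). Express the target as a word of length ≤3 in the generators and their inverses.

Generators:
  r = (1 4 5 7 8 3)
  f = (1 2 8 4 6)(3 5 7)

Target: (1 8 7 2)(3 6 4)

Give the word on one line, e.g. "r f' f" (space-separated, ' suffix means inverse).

r f'

  after r: (1 4 5 7 8 3)
  after f': (1 8 7 2)(3 6 4)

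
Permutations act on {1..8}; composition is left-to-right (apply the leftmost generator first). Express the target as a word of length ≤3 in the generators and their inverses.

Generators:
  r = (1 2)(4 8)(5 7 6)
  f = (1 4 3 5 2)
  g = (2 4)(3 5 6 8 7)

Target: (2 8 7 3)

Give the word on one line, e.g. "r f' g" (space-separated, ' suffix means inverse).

  after g': (2 4)(3 7 8 6 5)
  after r': (1 2 8 7 4)(3 5)
  after f: (2 8 7 3)

g' r' f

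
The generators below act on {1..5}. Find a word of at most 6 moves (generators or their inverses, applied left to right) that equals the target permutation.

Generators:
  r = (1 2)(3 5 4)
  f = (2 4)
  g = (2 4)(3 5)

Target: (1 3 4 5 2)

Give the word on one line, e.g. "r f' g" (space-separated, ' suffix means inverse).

  after r: (1 2)(3 5 4)
  after f: (1 4 3 5 2)
  after r': (1 5)
  after r': (1 3 4 5 2)

r f r' r'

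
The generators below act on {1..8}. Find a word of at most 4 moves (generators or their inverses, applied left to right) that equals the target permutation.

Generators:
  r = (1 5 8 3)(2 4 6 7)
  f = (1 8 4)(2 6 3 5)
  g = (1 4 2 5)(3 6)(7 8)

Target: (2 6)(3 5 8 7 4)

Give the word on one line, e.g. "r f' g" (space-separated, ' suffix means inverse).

g f' f'

  after g: (1 4 2 5)(3 6)(7 8)
  after f': (1 8 7)(2 3)(4 5)
  after f': (2 6)(3 5 8 7 4)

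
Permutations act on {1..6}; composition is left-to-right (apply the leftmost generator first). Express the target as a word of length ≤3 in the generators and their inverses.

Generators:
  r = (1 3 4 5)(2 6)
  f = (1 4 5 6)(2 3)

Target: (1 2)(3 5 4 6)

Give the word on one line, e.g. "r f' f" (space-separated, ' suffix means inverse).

r f

  after r: (1 3 4 5)(2 6)
  after f: (1 2)(3 5 4 6)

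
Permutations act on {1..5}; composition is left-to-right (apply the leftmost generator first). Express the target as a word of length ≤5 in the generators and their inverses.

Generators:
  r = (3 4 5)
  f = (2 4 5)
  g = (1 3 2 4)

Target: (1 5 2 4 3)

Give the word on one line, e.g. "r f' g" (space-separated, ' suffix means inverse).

  after g: (1 3 2 4)
  after f: (1 3 4)(2 5)
  after g: (1 2 5 4 3)
  after f': (1 5 2 4 3)

g f g f'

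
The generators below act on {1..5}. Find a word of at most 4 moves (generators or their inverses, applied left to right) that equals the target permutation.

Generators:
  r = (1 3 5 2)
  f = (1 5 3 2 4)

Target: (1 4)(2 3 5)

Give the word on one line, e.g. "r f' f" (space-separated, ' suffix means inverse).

r' f

  after r': (1 2 5 3)
  after f: (1 4)(2 3 5)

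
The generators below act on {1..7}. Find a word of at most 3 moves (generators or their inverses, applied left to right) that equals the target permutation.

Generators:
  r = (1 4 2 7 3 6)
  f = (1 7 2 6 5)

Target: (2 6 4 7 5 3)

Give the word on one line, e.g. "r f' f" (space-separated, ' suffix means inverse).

  after f': (1 5 6 2 7)
  after r': (1 5 3 7 6 4)
  after f: (2 6 4 7 5 3)

f' r' f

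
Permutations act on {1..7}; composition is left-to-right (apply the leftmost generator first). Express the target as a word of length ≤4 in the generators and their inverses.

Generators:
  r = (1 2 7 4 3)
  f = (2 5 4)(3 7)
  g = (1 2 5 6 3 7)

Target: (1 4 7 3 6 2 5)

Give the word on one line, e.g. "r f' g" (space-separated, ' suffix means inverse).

r' r' g' g'

  after r': (1 3 4 7 2)
  after r': (1 4 2 3 7)
  after g': (1 4)(2 6 5)
  after g': (1 4 7 3 6 2 5)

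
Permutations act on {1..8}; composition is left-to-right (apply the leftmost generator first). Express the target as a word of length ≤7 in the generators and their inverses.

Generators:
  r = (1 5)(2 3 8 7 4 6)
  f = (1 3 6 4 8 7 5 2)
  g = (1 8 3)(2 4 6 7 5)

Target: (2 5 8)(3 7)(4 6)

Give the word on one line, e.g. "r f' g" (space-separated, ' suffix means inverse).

f f r g' r'

  after f: (1 3 6 4 8 7 5 2)
  after f: (1 6 8 5)(2 3 4 7)
  after r: (1 2 8)(3 6 7)
  after g': (1 5 7 8 3 4 2)
  after r': (2 5 8)(3 7)(4 6)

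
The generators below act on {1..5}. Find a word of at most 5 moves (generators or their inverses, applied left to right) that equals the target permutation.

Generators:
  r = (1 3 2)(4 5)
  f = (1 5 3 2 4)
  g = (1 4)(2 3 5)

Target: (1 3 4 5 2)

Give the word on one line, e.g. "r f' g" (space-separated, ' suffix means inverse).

g' f' g' f

  after g': (1 4)(2 5 3)
  after f': (1 2)
  after g': (1 5 3 2 4)
  after f: (1 3 4 5 2)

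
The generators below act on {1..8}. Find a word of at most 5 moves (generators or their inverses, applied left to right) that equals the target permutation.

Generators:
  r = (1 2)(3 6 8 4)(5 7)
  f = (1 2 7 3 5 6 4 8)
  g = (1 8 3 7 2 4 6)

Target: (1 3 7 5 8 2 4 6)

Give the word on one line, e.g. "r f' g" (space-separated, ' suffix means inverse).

  after r': (1 2)(3 4 8 6)(5 7)
  after g': (1 7 5 3 2 6 8 4)
  after g': (1 3 7 5 8 2 4 6)

r' g' g'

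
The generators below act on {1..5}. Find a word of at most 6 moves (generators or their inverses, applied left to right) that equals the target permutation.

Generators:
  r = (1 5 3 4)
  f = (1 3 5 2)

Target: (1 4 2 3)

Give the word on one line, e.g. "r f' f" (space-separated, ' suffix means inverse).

  after f': (1 2 5 3)
  after f': (1 5)(2 3)
  after r: (1 3 2 4)
  after r: (1 4 5 3 2)
  after f: (1 4 2 3)

f' f' r r f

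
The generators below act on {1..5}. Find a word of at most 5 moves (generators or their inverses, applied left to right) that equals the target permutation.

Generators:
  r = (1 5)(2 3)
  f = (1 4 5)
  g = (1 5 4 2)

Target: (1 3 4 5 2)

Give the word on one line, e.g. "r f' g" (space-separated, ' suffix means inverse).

g' f' r g'

  after g': (1 2 4 5)
  after f': (1 2)
  after r: (1 3 2 5)
  after g': (1 3 4 5 2)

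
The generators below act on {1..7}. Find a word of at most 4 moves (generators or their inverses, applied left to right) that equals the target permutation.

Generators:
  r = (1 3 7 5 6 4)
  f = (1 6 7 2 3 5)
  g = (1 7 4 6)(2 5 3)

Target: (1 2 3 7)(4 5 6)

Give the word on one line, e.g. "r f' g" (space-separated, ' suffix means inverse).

  after g: (1 7 4 6)(2 5 3)
  after f: (1 2)(4 7)
  after r: (1 2 3 7)(4 5 6)

g f r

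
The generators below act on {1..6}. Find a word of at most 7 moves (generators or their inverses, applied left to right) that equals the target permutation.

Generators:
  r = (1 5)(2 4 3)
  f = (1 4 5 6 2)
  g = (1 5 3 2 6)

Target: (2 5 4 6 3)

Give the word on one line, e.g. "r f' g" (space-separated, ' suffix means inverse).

  after r: (1 5)(2 4 3)
  after f: (1 6 2 5 4 3)
  after r': (1 6 3 5 2)
  after f: (1 2 4 5)(3 6)
  after f: (2 5 4 6 3)

r f r' f f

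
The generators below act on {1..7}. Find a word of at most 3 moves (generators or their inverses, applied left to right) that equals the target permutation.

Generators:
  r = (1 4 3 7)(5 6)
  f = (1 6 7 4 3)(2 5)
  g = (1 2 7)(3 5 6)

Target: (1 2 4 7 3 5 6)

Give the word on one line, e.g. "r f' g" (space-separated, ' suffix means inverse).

g r' r'

  after g: (1 2 7)(3 5 6)
  after r': (1 2 3 6 4)
  after r': (1 2 4 7 3 5 6)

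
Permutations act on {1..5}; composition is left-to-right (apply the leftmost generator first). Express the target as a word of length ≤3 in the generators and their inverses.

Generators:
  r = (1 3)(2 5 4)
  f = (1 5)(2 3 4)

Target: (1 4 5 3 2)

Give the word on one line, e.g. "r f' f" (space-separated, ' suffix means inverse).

  after f: (1 5)(2 3 4)
  after r: (1 4 5 3 2)

f r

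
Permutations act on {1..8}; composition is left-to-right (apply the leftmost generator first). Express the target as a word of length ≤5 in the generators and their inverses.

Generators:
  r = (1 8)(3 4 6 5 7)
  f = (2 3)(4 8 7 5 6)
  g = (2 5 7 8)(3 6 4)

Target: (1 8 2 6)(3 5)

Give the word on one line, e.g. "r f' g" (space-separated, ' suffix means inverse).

g' f g' r'

  after g': (2 8 7 5)(3 4 6)
  after f: (2 7 6)(3 8 5)
  after g': (2 5 4 6 8)(3 7)
  after r': (1 8 2 6)(3 5)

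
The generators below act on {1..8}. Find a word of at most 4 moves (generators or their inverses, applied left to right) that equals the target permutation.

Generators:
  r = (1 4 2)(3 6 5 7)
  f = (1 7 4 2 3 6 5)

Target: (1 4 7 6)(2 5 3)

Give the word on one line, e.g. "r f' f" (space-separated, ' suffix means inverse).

  after r': (1 2 4)(3 7 5 6)
  after r': (1 4 2)(3 5)(6 7)
  after f: (1 2 7 5 6 4 3)
  after r': (1 4 7 6)(2 5 3)

r' r' f r'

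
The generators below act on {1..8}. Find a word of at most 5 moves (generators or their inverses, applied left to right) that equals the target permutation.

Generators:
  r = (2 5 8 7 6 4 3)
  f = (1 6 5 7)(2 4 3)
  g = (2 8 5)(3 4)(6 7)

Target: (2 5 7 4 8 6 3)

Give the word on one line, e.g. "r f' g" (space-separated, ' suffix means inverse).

r f g f

  after r: (2 5 8 7 6 4 3)
  after f: (1 6 3 4 2 7 5 8)
  after g: (1 7 2 6 4 8)
  after f: (2 5 7 4 8 6 3)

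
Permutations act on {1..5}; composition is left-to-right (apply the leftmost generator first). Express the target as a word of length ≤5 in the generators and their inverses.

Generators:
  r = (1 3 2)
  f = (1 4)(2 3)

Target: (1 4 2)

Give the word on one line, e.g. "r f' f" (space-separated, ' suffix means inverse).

f r r f f

  after f: (1 4)(2 3)
  after r: (1 4 3)
  after r: (1 4 2)
  after f: (2 4 3)
  after f: (1 4 2)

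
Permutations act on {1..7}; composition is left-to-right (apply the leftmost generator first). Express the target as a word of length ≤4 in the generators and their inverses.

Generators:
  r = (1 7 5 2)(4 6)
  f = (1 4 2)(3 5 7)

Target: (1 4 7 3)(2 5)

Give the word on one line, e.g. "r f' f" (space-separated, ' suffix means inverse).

  after f: (1 4 2)(3 5 7)
  after r': (1 6 4 5)(3 7)
  after r': (1 4 7 3)(2 5)

f r' r'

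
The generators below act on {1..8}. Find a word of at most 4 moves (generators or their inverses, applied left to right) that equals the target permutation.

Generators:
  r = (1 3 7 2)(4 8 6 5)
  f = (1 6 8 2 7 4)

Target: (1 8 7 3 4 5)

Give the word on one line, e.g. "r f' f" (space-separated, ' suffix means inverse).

r' f'

  after r': (1 2 7 3)(4 5 6 8)
  after f': (1 8 7 3 4 5)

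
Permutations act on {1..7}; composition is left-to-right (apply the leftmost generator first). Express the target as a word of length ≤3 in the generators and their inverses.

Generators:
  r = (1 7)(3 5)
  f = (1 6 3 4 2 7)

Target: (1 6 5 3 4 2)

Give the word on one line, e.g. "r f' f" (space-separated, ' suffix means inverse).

f r'

  after f: (1 6 3 4 2 7)
  after r': (1 6 5 3 4 2)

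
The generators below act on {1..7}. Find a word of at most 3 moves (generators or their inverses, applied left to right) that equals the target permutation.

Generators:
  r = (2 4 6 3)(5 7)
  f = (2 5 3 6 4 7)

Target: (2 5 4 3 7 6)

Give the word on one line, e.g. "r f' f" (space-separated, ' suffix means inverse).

f' r

  after f': (2 7 4 6 3 5)
  after r: (2 5 4 3 7 6)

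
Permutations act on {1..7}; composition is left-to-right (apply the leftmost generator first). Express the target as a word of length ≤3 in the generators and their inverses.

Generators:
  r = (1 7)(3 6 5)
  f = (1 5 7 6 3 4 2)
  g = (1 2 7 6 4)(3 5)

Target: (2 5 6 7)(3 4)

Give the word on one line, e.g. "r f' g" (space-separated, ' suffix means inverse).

r' g' f

  after r': (1 7)(3 5 6)
  after g': (1 2)(4 6 5 7)
  after f: (2 5 6 7)(3 4)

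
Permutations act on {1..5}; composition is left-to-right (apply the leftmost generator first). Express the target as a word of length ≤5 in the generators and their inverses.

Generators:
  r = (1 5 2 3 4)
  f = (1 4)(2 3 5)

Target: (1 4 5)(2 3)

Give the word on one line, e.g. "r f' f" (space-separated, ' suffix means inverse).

r f r r

  after r: (1 5 2 3 4)
  after f: (1 2 5 3)
  after r: (1 3 5 4)
  after r: (1 4 5)(2 3)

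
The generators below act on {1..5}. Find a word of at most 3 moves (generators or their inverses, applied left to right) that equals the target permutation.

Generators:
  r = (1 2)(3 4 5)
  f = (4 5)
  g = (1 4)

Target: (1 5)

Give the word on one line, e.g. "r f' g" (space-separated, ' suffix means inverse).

f' g f

  after f': (4 5)
  after g: (1 4 5)
  after f: (1 5)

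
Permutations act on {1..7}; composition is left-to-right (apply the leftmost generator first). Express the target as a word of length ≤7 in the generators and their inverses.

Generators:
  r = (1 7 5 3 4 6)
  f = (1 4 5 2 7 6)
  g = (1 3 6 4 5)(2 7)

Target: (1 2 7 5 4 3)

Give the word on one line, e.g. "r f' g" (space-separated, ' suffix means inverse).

g r' f g' f'

  after g: (1 3 6 4 5)(2 7)
  after r': (1 5 6 3 4 7 2)
  after f: (1 2 4 6 3 5)
  after g': (1 7 2 6)(3 4)
  after f': (1 2 7 5 4 3)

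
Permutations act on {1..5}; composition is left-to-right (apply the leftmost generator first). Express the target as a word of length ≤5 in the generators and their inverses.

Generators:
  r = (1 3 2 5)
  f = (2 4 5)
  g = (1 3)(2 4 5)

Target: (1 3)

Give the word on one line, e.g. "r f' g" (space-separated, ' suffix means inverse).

f r' g r'

  after f: (2 4 5)
  after r': (1 5 3)(2 4)
  after g: (1 2 5)
  after r': (1 3)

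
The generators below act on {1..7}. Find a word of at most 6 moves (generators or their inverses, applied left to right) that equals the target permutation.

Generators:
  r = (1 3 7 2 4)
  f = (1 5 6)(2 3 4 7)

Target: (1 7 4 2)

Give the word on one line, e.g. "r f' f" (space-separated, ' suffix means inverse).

  after r': (1 4 2 7 3)
  after f: (1 7 4 3 5 6)
  after f: (1 2 3 6 5)
  after f: (1 3)(2 4 7)
  after r: (1 7 4 2)

r' f f f r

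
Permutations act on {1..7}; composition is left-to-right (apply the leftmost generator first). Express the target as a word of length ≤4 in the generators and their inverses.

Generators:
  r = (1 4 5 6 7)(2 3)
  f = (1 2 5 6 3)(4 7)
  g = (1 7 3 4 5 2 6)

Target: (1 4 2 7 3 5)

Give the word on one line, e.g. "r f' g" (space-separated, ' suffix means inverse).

  after f': (1 3 6 5 2)(4 7)
  after g: (1 4 3)(2 7 5 6)
  after f: (1 7 6 5 3 2 4)
  after f: (1 4 2 7 3 5)

f' g f f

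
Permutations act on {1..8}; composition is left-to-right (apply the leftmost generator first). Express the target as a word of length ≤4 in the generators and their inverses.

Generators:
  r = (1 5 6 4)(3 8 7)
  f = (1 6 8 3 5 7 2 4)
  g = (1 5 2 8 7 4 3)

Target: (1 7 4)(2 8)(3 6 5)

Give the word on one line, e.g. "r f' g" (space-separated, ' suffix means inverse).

  after f: (1 6 8 3 5 7 2 4)
  after r': (1 5 8 7 2 6 3)
  after f: (1 7 4)(2 8)(3 6 5)

f r' f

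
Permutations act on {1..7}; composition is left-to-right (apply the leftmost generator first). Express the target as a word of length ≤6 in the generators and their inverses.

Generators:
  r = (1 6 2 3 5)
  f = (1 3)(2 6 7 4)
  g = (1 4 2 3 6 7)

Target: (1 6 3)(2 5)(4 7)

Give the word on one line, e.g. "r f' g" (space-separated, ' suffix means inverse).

  after g: (1 4 2 3 6 7)
  after r: (1 4 3 2 5)(6 7)
  after f': (1 7 2 5 3 4)
  after g': (1 6 3)(2 5)(4 7)

g r f' g'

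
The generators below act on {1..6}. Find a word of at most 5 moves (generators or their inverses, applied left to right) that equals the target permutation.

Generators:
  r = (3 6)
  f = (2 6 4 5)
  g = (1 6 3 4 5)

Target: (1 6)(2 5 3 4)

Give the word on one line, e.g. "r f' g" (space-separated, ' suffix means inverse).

  after f': (2 5 4 6)
  after f': (2 4)(5 6)
  after g: (1 6)(2 5 3 4)

f' f' g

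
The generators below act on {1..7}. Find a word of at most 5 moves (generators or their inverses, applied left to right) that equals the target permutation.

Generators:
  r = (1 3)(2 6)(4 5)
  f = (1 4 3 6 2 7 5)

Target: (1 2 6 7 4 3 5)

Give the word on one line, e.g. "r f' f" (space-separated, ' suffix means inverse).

  after r: (1 3)(2 6)(4 5)
  after f: (1 6 7 5 3 4)
  after r': (1 2 6 7 4 3 5)

r f r'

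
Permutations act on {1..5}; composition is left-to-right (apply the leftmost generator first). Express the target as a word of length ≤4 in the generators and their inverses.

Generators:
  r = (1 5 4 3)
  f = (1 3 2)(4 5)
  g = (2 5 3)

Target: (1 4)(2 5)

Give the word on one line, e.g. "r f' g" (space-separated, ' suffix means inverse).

  after g': (2 3 5)
  after r': (1 3)(2 4 5)
  after r': (1 4)(2 5)

g' r' r'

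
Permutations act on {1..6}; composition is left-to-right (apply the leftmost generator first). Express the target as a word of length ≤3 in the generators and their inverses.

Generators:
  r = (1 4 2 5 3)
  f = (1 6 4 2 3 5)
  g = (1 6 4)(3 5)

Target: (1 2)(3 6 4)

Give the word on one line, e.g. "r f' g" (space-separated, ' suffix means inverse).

  after r: (1 4 2 5 3)
  after f: (1 2)(3 6 4)

r f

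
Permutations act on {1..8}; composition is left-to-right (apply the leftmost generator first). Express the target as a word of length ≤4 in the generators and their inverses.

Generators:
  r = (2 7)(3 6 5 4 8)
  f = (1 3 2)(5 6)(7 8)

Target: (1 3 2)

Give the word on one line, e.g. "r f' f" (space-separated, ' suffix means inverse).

  after f': (1 2 3)(5 6)(7 8)
  after f': (1 3 2)

f' f'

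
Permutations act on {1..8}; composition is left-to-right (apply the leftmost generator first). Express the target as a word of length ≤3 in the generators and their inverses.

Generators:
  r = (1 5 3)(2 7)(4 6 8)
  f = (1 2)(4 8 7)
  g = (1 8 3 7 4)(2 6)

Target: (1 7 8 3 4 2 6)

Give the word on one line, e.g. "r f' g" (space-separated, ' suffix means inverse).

  after g: (1 8 3 7 4)(2 6)
  after f: (1 7 8 3 4 2 6)

g f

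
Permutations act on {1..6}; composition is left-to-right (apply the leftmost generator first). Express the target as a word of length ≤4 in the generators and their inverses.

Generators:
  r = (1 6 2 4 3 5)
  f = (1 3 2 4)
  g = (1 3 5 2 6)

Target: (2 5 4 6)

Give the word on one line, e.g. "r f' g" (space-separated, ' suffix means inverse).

r f r'

  after r: (1 6 2 4 3 5)
  after f: (1 6 4 2)(3 5)
  after r': (2 5 4 6)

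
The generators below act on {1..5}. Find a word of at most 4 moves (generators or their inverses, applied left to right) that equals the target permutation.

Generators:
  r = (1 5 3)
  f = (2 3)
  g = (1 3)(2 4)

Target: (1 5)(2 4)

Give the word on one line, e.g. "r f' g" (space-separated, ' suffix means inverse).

  after r: (1 5 3)
  after g: (1 5)(2 4)
  after g: (1 5 3)
  after g: (1 5)(2 4)

r g g g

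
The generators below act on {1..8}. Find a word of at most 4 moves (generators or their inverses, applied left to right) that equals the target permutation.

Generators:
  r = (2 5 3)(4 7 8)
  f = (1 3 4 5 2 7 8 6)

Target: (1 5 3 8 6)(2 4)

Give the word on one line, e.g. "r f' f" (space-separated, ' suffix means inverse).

  after f: (1 3 4 5 2 7 8 6)
  after r: (1 2 8 6)(3 7 4)
  after r: (1 5 3 8 6)(2 4)

f r r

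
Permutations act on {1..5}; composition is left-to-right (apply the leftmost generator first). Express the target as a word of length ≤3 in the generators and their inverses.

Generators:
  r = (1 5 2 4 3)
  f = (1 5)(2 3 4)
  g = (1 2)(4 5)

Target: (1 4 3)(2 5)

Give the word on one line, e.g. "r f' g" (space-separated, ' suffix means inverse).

  after f': (1 5)(2 4 3)
  after g: (1 4 3)(2 5)

f' g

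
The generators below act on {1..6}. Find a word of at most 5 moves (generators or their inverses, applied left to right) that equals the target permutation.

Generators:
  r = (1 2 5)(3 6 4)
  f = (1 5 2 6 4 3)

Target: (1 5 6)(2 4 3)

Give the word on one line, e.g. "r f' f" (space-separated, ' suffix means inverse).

  after r: (1 2 5)(3 6 4)
  after f': (1 5 3 2)
  after f': (2 3 5 4 6)
  after r': (1 5 6)(2 4 3)

r f' f' r'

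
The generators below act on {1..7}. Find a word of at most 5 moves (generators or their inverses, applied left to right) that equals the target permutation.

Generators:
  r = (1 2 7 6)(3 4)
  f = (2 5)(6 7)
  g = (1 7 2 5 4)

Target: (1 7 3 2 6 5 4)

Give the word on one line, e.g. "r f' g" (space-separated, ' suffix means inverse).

  after g: (1 7 2 5 4)
  after f: (1 6 7 5 4)
  after r': (1 7 5 3 4 6 2)
  after g: (1 2 7 4 6 5 3)
  after r: (1 7 3 2 6 5 4)

g f r' g r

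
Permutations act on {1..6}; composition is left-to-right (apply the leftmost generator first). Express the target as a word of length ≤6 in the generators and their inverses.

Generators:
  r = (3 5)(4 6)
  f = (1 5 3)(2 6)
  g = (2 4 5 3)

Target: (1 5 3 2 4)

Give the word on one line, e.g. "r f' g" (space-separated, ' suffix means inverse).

  after r': (3 5)(4 6)
  after f: (1 5)(2 6 4)
  after g': (1 4 3 5)(2 6)
  after f: (1 4)
  after g: (1 5 3 2 4)

r' f g' f g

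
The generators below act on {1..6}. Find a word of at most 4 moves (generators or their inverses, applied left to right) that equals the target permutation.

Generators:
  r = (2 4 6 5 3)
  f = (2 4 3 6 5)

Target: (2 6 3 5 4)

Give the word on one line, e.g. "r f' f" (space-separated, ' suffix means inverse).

  after f: (2 4 3 6 5)
  after r: (2 6 3 5 4)

f r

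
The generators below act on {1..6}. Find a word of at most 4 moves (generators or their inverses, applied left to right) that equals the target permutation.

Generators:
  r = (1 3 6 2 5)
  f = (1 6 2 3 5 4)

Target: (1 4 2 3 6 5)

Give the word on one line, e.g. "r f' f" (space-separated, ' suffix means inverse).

f' r'

  after f': (1 4 5 3 2 6)
  after r': (1 4 2 3 6 5)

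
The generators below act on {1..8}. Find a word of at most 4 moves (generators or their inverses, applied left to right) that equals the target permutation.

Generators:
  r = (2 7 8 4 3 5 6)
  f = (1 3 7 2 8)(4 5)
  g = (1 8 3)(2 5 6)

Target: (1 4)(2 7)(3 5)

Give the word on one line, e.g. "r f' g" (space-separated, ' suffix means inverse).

f r' g

  after f: (1 3 7 2 8)(4 5)
  after r': (1 4 3 2 7 6 5 8)
  after g: (1 4)(2 7)(3 5)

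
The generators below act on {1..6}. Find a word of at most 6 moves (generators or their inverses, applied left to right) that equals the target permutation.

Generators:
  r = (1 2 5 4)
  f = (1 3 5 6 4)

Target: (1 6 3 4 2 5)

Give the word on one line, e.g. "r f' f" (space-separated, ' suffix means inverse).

  after r: (1 2 5 4)
  after f: (1 2 6 4 3 5)
  after r: (1 5 2 6)(3 4)
  after f: (1 6 3)(2 4 5)
  after r': (1 6 3 4 2 5)

r f r f r'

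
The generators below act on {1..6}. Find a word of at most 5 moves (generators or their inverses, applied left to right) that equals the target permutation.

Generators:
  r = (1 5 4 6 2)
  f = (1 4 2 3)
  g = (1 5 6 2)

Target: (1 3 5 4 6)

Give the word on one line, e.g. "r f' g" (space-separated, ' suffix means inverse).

  after r': (1 2 6 4 5)
  after f: (1 3)(2 6)(4 5)
  after g: (1 3 5 4 6)

r' f g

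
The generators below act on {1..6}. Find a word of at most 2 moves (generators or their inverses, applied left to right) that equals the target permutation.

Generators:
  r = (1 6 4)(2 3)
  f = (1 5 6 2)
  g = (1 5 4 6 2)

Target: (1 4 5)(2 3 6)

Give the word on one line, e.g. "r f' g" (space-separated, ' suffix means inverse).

r' f'

  after r': (1 4 6)(2 3)
  after f': (1 4 5)(2 3 6)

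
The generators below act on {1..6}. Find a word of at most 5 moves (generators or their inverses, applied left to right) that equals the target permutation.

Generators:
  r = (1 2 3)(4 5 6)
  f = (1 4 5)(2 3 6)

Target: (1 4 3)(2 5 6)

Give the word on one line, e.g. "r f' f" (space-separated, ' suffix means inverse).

  after r: (1 2 3)(4 5 6)
  after f': (1 6)(3 5)
  after r': (1 5 2)(3 4 6)
  after f': (1 4 3)(2 5 6)

r f' r' f'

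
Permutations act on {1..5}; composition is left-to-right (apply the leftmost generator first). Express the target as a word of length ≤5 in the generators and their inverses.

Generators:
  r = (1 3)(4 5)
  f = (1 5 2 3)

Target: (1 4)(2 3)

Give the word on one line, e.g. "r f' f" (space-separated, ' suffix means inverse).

f r' f'

  after f: (1 5 2 3)
  after r': (1 4 5 2)
  after f': (1 4)(2 3)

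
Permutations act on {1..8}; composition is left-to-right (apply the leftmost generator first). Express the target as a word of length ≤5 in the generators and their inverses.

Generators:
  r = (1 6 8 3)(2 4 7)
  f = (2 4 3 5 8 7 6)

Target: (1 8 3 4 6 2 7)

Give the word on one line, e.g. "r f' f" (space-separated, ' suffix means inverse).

  after r': (1 3 8 6)(2 7 4)
  after f: (1 5 8 2 6)(3 7)
  after r: (1 5 3 2 8 4 7)
  after f: (1 8 3 4 6 2 7)

r' f r f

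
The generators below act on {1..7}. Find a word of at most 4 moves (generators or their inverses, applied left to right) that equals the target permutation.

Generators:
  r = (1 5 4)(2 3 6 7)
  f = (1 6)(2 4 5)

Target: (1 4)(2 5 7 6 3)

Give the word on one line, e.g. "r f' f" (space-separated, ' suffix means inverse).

  after f': (1 6)(2 5 4)
  after f': (2 4 5)
  after r': (1 4)(2 5 7 6 3)

f' f' r'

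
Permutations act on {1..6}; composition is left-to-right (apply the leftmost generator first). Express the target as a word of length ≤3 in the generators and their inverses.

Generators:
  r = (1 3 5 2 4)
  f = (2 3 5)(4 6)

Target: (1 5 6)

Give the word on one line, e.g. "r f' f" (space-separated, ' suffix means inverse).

  after f: (2 3 5)(4 6)
  after r: (1 3 2 5 4 6)
  after f: (1 5 6)

f r f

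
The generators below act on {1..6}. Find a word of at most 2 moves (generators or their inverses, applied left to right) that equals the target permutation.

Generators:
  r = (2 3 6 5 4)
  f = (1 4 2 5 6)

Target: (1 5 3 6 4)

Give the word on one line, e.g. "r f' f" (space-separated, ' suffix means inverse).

f' r

  after f': (1 6 5 2 4)
  after r: (1 5 3 6 4)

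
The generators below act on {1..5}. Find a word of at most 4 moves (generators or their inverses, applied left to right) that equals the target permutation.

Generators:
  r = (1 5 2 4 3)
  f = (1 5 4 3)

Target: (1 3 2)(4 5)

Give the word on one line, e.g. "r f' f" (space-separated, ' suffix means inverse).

r f r

  after r: (1 5 2 4 3)
  after f: (1 4)(2 3 5)
  after r: (1 3 2)(4 5)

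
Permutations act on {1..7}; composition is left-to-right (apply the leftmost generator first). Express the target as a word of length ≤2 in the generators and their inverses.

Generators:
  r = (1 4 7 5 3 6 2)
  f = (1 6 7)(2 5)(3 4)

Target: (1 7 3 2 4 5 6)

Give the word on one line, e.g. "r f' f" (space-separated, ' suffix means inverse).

  after r: (1 4 7 5 3 6 2)
  after r: (1 7 3 2 4 5 6)

r r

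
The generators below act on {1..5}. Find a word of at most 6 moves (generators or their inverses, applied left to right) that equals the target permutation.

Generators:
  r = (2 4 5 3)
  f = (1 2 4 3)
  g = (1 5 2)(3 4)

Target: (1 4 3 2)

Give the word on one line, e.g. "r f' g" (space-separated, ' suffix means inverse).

g' r' r' f' r'

  after g': (1 2 5)(3 4)
  after r': (1 3 2 4 5)
  after r': (1 5)
  after f': (1 5 3 4 2)
  after r': (1 4 3 2)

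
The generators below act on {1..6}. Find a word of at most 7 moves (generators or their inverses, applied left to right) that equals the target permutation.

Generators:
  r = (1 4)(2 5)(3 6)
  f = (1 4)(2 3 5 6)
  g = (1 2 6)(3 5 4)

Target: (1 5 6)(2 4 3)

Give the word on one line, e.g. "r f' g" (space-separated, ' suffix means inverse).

f' r' g' r f

  after f': (1 4)(2 6 5 3)
  after r': (2 3 5 6)
  after g': (1 6)(2 4 5)
  after r: (1 3 6 4 2)
  after f: (1 5 6)(2 4 3)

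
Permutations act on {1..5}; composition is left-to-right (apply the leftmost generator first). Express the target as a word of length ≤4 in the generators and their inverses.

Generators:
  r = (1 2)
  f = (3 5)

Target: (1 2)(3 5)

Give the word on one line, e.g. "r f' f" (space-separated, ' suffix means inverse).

r' f' r r

  after r': (1 2)
  after f': (1 2)(3 5)
  after r: (3 5)
  after r: (1 2)(3 5)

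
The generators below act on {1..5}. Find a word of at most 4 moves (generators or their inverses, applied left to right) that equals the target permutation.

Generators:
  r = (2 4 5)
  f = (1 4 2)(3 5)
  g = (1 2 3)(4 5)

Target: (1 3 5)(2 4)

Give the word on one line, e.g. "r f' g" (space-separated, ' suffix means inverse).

f' g' g'

  after f': (1 2 4)(3 5)
  after g': (2 5)(3 4)
  after g': (1 3 5)(2 4)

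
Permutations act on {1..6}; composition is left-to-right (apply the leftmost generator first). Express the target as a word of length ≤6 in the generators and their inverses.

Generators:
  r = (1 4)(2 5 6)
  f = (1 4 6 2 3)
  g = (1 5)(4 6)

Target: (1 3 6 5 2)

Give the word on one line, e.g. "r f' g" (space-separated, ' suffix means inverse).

  after g: (1 5)(4 6)
  after r': (1 2 6)(4 5)
  after f: (1 3)(4 5 6)
  after r: (1 3 4 6)(2 5)
  after g: (1 3 6 5 2)

g r' f r g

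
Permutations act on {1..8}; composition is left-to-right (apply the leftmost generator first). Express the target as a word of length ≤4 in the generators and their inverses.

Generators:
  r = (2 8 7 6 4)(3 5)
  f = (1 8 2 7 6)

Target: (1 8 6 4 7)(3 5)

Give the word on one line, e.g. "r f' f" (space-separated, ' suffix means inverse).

  after r: (2 8 7 6 4)(3 5)
  after f: (1 8 6 4 7)(3 5)

r f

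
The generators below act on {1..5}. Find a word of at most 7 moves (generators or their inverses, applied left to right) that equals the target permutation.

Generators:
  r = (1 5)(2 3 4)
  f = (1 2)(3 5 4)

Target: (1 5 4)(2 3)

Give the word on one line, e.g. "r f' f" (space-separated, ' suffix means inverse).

  after r': (1 5)(2 4 3)
  after f': (1 3)(2 5)
  after r': (1 2)(3 5 4)
  after f: (3 4 5)
  after r: (1 5 4)(2 3)

r' f' r' f r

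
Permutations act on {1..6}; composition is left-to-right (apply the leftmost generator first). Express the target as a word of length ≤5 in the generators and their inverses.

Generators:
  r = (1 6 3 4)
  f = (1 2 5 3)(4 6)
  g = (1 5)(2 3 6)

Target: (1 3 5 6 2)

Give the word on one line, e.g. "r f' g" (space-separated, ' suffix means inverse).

f' f' r' g f'

  after f': (1 3 5 2)(4 6)
  after f': (1 5)(2 3)
  after r': (1 5 4 3 2 6)
  after g: (4 6 5)
  after f': (1 3 5 6 2)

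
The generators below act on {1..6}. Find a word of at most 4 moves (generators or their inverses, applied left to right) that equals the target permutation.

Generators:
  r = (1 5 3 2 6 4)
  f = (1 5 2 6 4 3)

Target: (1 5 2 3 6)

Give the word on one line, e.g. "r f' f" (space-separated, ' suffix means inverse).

  after r: (1 5 3 2 6 4)
  after r: (1 3 6)(2 4 5)
  after r: (1 2)(3 4)(5 6)
  after f': (1 5 2 3 6)

r r r f'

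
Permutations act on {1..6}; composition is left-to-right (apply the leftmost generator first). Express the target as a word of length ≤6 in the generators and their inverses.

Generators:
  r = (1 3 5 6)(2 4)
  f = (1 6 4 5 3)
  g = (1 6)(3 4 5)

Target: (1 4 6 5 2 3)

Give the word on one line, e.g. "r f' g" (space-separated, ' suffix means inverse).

g' r' g f' g'

  after g': (1 6)(3 5 4)
  after r': (1 5 2 4)
  after g: (1 3 4 6)(2 5)
  after f': (1 5 2 4)(3 6)
  after g': (1 4 6 5 2 3)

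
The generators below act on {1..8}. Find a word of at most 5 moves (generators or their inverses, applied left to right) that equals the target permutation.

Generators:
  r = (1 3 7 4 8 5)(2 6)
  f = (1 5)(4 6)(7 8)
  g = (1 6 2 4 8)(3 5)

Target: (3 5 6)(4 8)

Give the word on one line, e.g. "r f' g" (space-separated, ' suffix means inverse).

  after r': (1 5 8 4 7 3)(2 6)
  after r': (1 8 7)(3 5 4)
  after g': (1 4 5 2 6)(7 8)
  after f': (1 6 5 2 4)
  after g': (3 5 6)(4 8)

r' r' g' f' g'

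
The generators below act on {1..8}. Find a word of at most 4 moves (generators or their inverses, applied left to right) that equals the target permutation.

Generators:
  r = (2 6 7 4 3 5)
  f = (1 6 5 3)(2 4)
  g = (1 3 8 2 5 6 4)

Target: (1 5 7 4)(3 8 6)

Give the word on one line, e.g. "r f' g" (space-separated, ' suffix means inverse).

g r

  after g: (1 3 8 2 5 6 4)
  after r: (1 5 7 4)(3 8 6)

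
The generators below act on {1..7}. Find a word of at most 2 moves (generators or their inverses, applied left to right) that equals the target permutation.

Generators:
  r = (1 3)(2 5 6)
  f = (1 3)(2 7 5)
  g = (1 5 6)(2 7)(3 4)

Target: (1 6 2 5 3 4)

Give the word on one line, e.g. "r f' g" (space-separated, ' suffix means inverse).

  after g': (1 6 5)(2 7)(3 4)
  after f: (1 6 2 5 3 4)

g' f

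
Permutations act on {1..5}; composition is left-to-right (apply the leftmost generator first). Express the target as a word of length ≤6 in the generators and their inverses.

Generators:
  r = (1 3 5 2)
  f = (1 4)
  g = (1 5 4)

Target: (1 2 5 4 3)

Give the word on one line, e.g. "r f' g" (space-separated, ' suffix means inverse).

  after g: (1 5 4)
  after r: (1 2)(3 5 4)
  after g': (1 2 4 3)
  after g': (1 2 5)(3 4)
  after f: (1 2 5 4 3)

g r g' g' f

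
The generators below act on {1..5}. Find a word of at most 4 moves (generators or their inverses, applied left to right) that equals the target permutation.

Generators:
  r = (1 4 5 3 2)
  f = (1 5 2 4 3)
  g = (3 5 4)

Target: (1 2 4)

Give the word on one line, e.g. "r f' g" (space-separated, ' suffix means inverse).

g f' g' f'

  after g: (3 5 4)
  after f': (1 3)(2 5)
  after g': (1 4 5 2 3)
  after f': (1 2 4)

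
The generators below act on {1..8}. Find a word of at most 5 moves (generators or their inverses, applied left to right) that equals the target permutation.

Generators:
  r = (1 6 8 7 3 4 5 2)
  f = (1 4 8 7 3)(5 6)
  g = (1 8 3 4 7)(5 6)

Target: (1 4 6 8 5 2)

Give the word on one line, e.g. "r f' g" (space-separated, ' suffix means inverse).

f' f' g' g' r

  after f': (1 3 7 8 4)(5 6)
  after f': (1 7 4 3 8)
  after g': (1 4 8 7 3)(5 6)
  after g': (1 3 7 8 4)
  after r: (1 4 6 8 5 2)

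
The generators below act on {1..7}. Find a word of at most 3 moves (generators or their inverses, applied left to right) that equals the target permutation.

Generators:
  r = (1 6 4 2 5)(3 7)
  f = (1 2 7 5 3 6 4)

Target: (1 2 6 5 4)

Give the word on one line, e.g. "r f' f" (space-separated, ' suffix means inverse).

  after r': (1 5 2 4 6)(3 7)
  after r': (1 2 6 5 4)

r' r'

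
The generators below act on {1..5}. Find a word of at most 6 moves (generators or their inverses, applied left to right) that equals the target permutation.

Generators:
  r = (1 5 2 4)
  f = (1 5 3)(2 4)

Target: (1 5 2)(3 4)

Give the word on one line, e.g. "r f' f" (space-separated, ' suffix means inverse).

r' f r r f

  after r': (1 4 2 5)
  after f: (1 2 3)
  after r: (1 4)(2 3 5)
  after r: (2 3)(4 5)
  after f: (1 5 2)(3 4)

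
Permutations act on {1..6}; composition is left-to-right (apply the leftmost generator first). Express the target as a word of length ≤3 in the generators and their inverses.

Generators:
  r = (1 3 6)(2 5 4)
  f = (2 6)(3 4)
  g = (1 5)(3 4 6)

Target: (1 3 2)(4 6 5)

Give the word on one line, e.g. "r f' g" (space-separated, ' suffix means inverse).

  after f': (2 6)(3 4)
  after r: (1 3 2)(4 6 5)

f' r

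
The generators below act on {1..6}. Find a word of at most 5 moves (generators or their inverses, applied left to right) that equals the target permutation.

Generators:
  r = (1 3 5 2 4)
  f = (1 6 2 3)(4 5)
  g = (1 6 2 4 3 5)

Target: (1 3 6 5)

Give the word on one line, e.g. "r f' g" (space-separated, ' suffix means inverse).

  after r': (1 4 2 5 3)
  after f: (1 5)(2 4 3 6)
  after g: (2 3)(4 5 6)
  after f': (1 3 6 5)

r' f g f'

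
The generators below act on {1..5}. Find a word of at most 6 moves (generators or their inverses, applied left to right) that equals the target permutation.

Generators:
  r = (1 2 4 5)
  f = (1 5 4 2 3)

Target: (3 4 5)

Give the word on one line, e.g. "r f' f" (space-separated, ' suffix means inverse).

f r f' r f

  after f: (1 5 4 2 3)
  after r: (2 3)
  after f': (1 3 4 5)
  after r: (1 3 5 2 4)
  after f: (3 4 5)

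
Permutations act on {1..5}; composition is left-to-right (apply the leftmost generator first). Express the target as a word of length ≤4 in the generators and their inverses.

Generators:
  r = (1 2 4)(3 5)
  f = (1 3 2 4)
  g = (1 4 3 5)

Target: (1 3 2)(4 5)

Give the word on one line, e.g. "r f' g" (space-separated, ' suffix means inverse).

g r f

  after g: (1 4 3 5)
  after r: (2 4 5)
  after f: (1 3 2)(4 5)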